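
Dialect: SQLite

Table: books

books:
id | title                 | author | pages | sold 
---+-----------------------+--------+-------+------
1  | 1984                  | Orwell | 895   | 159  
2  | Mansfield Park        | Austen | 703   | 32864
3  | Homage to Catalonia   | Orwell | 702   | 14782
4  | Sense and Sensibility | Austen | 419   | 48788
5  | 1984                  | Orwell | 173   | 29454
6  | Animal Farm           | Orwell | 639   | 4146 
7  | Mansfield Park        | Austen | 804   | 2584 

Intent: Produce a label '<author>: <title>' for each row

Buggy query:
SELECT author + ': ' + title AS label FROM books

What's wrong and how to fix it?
Bug: SQLite uses || for string concatenation; + coerces text to numbers (yielding 0)

Fix: Use the || operator for string concatenation

Corrected query:
SELECT author || ': ' || title AS label FROM books

Result:
label                        
-----------------------------
Orwell: 1984                 
Austen: Mansfield Park       
Orwell: Homage to Catalonia  
Austen: Sense and Sensibility
Orwell: 1984                 
Orwell: Animal Farm          
Austen: Mansfield Park       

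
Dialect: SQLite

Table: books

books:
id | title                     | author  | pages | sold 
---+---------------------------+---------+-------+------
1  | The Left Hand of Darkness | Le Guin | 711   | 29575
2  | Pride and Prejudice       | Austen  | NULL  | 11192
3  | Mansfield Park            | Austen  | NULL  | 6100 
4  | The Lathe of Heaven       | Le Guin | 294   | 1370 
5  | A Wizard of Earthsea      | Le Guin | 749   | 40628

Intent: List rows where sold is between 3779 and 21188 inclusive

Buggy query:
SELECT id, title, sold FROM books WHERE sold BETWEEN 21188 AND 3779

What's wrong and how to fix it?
Bug: BETWEEN expects the lower bound first; with 21188 AND 3779 the range is empty

Fix: Swap the bounds so the smaller value comes first

Corrected query:
SELECT id, title, sold FROM books WHERE sold BETWEEN 3779 AND 21188

Result:
id | title               | sold 
---+---------------------+------
2  | Pride and Prejudice | 11192
3  | Mansfield Park      | 6100 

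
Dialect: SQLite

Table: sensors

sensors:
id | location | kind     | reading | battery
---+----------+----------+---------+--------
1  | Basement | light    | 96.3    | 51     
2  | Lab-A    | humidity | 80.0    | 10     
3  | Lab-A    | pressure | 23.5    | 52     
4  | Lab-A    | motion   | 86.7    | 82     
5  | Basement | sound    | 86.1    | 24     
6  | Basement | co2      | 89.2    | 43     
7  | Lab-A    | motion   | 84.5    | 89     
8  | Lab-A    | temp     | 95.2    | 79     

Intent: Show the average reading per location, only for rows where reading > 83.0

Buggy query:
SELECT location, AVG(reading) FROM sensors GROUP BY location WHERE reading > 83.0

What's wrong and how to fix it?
Bug: WHERE cannot follow GROUP BY

Fix: Place WHERE between FROM and GROUP BY

Corrected query:
SELECT location, AVG(reading) FROM sensors WHERE reading > 83.0 GROUP BY location

Result:
location | AVG(reading)
---------+-------------
Basement | 90.533333   
Lab-A    | 88.8        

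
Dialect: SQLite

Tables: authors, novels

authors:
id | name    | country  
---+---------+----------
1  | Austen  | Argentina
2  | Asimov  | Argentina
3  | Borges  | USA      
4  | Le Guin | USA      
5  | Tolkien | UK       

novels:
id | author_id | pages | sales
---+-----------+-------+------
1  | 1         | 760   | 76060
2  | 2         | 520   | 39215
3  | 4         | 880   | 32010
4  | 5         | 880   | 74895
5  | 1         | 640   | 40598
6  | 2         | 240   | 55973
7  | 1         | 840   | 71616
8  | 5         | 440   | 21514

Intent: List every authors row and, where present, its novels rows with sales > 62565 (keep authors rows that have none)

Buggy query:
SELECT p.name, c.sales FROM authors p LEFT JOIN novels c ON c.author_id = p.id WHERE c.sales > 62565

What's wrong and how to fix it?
Bug: Filtering c.sales in WHERE discards the NULL rows produced by LEFT JOIN, turning it into an inner join

Fix: Move the right-table condition into the ON clause so unmatched parents are kept

Corrected query:
SELECT p.name, c.sales FROM authors p LEFT JOIN novels c ON c.author_id = p.id AND c.sales > 62565

Result:
name    | sales
--------+------
Austen  | 71616
Austen  | 76060
Asimov  | NULL 
Borges  | NULL 
Le Guin | NULL 
Tolkien | 74895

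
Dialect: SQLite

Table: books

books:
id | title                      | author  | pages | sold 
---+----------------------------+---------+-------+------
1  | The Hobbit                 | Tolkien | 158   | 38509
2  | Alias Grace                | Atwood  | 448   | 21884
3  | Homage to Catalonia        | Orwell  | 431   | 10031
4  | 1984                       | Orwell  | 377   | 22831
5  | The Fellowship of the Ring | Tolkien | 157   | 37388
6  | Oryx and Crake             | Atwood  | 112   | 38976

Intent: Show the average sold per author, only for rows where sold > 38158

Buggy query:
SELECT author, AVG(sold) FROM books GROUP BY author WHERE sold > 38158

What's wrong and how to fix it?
Bug: WHERE cannot follow GROUP BY

Fix: Move the WHERE clause before GROUP BY

Corrected query:
SELECT author, AVG(sold) FROM books WHERE sold > 38158 GROUP BY author

Result:
author  | AVG(sold)
--------+----------
Atwood  | 38976    
Tolkien | 38509    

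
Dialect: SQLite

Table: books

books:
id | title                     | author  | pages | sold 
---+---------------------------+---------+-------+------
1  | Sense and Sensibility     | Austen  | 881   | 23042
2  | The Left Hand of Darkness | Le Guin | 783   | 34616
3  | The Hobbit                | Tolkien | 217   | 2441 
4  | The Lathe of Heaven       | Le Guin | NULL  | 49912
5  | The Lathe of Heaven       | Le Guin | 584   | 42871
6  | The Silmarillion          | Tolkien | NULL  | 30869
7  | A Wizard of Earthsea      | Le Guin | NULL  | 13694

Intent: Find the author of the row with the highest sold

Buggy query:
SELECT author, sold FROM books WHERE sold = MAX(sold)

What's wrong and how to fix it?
Bug: MAX(sold) is an aggregate and cannot be used directly in WHERE

Fix: Use a subquery: WHERE sold = (SELECT MAX(sold) FROM books)

Corrected query:
SELECT author, sold FROM books WHERE sold = (SELECT MAX(sold) FROM books)

Result:
author  | sold 
--------+------
Le Guin | 49912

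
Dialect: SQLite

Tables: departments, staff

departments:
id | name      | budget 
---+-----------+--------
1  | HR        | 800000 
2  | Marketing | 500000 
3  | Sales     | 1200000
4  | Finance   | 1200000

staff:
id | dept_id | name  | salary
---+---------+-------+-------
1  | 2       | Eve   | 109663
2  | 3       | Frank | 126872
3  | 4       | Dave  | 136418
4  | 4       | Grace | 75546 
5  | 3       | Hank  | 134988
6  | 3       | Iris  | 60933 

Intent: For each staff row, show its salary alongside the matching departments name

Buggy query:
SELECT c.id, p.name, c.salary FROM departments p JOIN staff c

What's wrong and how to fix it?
Bug: JOIN with no ON clause produces a cartesian product; every staff row pairs with every departments row

Fix: Specify the join condition linking the foreign key to the parent id

Corrected query:
SELECT c.id, p.name, c.salary FROM departments p JOIN staff c ON c.dept_id = p.id

Result:
id | name      | salary
---+-----------+-------
1  | Marketing | 109663
2  | Sales     | 126872
3  | Finance   | 136418
4  | Finance   | 75546 
5  | Sales     | 134988
6  | Sales     | 60933 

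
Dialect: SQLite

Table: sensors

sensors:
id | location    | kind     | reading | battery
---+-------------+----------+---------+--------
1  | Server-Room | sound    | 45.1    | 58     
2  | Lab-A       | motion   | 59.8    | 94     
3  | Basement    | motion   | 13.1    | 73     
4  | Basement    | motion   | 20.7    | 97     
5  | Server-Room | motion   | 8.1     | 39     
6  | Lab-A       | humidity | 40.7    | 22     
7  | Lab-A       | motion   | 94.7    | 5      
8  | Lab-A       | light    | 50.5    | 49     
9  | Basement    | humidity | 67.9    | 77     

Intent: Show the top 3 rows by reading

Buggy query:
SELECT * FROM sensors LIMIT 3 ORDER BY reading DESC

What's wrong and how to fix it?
Bug: LIMIT must come after ORDER BY

Fix: Swap the clauses: ORDER BY first, then LIMIT

Corrected query:
SELECT * FROM sensors ORDER BY reading DESC LIMIT 3

Result:
id | location | kind     | reading | battery
---+----------+----------+---------+--------
7  | Lab-A    | motion   | 94.7    | 5      
9  | Basement | humidity | 67.9    | 77     
2  | Lab-A    | motion   | 59.8    | 94     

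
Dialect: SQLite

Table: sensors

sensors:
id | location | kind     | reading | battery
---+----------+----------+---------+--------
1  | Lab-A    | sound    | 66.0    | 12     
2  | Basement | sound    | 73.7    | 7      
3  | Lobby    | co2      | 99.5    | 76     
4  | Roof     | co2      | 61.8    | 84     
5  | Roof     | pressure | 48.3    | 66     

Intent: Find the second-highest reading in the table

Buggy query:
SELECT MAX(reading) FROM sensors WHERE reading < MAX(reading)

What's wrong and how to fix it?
Bug: MAX(reading) on the right of the comparison is an aggregate-in-WHERE error

Fix: Put the inner MAX in a scalar subquery

Corrected query:
SELECT MAX(reading) FROM sensors WHERE reading < (SELECT MAX(reading) FROM sensors)

Result:
MAX(reading)
------------
73.7        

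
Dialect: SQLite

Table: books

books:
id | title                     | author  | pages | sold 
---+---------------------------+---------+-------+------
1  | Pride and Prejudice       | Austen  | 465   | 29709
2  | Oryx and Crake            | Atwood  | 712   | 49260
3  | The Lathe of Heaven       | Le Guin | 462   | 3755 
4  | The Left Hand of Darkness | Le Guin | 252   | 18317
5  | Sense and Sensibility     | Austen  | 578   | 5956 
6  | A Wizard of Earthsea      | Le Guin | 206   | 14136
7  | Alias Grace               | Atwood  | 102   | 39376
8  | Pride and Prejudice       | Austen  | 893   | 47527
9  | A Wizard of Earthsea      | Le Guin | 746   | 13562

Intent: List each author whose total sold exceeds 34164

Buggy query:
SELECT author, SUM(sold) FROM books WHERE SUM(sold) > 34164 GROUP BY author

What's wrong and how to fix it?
Bug: SUM(sold) is an aggregate, but WHERE filters rows before aggregation

Fix: Move the aggregate condition to a HAVING clause

Corrected query:
SELECT author, SUM(sold) FROM books GROUP BY author HAVING SUM(sold) > 34164

Result:
author  | SUM(sold)
--------+----------
Atwood  | 88636    
Austen  | 83192    
Le Guin | 49770    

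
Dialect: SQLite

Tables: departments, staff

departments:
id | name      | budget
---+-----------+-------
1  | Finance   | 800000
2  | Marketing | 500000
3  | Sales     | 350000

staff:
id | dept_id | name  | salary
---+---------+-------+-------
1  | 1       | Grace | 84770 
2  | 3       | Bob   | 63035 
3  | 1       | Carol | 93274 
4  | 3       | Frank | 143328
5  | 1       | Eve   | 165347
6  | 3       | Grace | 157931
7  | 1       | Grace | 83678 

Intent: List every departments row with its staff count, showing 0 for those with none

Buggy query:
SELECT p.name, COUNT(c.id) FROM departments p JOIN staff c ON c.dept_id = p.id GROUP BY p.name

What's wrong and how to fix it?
Bug: INNER JOIN drops departments rows that have no matching staff rows

Fix: Switch to LEFT JOIN to retain unmatched parent rows

Corrected query:
SELECT p.name, COUNT(c.id) FROM departments p LEFT JOIN staff c ON c.dept_id = p.id GROUP BY p.name

Result:
name      | COUNT(c.id)
----------+------------
Finance   | 4          
Marketing | 0          
Sales     | 3          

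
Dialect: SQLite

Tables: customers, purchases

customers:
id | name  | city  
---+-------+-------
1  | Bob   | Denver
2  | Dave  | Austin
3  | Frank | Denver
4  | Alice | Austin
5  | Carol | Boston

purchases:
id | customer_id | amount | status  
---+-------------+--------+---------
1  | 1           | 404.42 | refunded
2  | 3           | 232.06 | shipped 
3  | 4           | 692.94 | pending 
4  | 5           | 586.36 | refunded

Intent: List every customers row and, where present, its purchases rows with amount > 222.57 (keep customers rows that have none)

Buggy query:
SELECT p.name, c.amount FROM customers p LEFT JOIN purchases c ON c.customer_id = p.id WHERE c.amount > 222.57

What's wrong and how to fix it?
Bug: Filtering c.amount in WHERE discards the NULL rows produced by LEFT JOIN, turning it into an inner join

Fix: Put 'c.amount > 222.57' in the JOIN's ON clause instead of WHERE

Corrected query:
SELECT p.name, c.amount FROM customers p LEFT JOIN purchases c ON c.customer_id = p.id AND c.amount > 222.57

Result:
name  | amount
------+-------
Bob   | 404.42
Dave  | NULL  
Frank | 232.06
Alice | 692.94
Carol | 586.36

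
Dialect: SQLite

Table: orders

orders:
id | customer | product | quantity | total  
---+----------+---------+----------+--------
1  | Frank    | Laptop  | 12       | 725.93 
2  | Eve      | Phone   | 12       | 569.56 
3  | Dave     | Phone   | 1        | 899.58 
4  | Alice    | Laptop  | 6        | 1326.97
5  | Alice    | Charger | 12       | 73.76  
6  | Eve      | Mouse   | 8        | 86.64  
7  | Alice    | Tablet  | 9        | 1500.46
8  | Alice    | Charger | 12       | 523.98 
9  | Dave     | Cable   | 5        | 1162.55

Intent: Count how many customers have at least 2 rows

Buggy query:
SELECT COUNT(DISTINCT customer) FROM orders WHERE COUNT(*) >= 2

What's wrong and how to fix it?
Bug: COUNT(*) cannot appear in WHERE; the per-group count doesn't exist yet

Fix: Use a subquery that GROUPs and filters with HAVING, then count its rows

Corrected query:
SELECT COUNT(*) FROM (SELECT customer FROM orders GROUP BY customer HAVING COUNT(*) >= 2)

Result:
COUNT(*)
--------
3       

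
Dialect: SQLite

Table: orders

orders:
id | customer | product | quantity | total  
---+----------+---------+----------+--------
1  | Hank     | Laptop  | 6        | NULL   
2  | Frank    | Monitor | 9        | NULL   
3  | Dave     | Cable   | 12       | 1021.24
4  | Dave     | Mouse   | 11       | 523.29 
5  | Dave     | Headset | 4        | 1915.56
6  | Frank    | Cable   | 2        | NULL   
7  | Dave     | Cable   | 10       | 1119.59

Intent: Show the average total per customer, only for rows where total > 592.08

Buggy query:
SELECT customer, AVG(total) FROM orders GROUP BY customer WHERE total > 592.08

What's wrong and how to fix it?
Bug: Row-level WHERE must come before GROUP BY in the clause order

Fix: Move the WHERE clause before GROUP BY

Corrected query:
SELECT customer, AVG(total) FROM orders WHERE total > 592.08 GROUP BY customer

Result:
customer | AVG(total)
---------+-----------
Dave     | 1352.13   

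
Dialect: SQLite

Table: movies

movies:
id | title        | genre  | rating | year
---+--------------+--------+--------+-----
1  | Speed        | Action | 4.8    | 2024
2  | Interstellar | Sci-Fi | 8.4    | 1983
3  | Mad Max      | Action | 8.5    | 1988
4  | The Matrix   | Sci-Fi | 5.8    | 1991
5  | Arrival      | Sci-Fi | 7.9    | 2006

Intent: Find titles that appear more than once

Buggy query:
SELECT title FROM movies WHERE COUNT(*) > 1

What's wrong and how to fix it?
Bug: COUNT(*) is an aggregate and cannot be used in WHERE

Fix: Group first, then use HAVING for the count condition

Corrected query:
SELECT title FROM movies GROUP BY title HAVING COUNT(*) > 1

Result:
(no rows)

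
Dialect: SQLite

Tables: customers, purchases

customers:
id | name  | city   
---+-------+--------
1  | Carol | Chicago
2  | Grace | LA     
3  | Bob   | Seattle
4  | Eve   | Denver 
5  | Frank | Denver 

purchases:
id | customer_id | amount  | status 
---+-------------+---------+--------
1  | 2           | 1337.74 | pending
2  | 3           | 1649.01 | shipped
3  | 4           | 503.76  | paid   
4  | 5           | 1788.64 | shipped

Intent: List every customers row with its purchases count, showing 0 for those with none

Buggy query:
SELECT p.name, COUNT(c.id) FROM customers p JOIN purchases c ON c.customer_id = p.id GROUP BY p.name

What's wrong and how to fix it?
Bug: An inner join excludes parents with zero children

Fix: Switch to LEFT JOIN to retain unmatched parent rows

Corrected query:
SELECT p.name, COUNT(c.id) FROM customers p LEFT JOIN purchases c ON c.customer_id = p.id GROUP BY p.name

Result:
name  | COUNT(c.id)
------+------------
Bob   | 1          
Carol | 0          
Eve   | 1          
Frank | 1          
Grace | 1          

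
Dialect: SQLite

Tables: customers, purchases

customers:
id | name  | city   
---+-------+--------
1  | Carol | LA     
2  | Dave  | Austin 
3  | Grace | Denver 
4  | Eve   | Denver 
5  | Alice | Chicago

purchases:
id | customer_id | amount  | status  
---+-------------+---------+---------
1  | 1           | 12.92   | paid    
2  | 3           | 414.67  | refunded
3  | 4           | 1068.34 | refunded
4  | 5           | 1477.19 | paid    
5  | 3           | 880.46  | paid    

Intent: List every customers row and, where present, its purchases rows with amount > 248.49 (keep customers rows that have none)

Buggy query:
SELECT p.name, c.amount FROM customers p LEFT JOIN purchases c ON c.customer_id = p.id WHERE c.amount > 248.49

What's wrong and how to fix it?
Bug: A WHERE condition on the right-hand table after LEFT JOIN drops unmatched parents

Fix: Put 'c.amount > 248.49' in the JOIN's ON clause instead of WHERE

Corrected query:
SELECT p.name, c.amount FROM customers p LEFT JOIN purchases c ON c.customer_id = p.id AND c.amount > 248.49

Result:
name  | amount 
------+--------
Carol | NULL   
Dave  | NULL   
Grace | 414.67 
Grace | 880.46 
Eve   | 1068.34
Alice | 1477.19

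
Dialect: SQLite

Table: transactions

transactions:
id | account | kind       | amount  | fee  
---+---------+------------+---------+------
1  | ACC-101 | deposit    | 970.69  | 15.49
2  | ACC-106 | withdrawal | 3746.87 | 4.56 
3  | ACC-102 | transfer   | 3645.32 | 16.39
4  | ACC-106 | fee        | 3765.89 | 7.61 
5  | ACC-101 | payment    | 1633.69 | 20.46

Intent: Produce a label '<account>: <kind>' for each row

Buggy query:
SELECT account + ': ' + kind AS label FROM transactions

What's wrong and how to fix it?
Bug: SQLite uses || for string concatenation; + coerces text to numbers (yielding 0)

Fix: Replace + with || to concatenate text

Corrected query:
SELECT account || ': ' || kind AS label FROM transactions

Result:
label              
-------------------
ACC-101: deposit   
ACC-106: withdrawal
ACC-102: transfer  
ACC-106: fee       
ACC-101: payment   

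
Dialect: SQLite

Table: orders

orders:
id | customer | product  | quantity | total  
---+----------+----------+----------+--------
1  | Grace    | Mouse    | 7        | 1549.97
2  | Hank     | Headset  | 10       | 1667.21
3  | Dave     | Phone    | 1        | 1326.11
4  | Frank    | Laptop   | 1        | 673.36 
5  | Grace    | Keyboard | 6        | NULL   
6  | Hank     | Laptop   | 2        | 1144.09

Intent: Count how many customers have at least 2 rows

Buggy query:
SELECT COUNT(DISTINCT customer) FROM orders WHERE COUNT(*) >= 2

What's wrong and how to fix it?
Bug: COUNT(*) cannot appear in WHERE; the per-group count doesn't exist yet

Fix: Group first with HAVING COUNT(*) >= 2, then COUNT the resulting groups

Corrected query:
SELECT COUNT(*) FROM (SELECT customer FROM orders GROUP BY customer HAVING COUNT(*) >= 2)

Result:
COUNT(*)
--------
2       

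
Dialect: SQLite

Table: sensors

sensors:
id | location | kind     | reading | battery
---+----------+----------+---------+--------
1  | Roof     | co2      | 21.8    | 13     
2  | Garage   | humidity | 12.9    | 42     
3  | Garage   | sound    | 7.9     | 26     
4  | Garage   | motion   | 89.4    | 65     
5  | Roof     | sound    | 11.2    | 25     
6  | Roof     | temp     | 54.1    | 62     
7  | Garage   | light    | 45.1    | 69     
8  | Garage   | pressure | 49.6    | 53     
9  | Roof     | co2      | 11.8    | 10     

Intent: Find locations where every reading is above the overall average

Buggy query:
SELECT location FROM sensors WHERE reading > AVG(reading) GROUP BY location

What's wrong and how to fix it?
Bug: AVG() is an aggregate; it can't sit directly in WHERE

Fix: Use a subquery for AVG and a HAVING MIN(...) filter so the condition holds for every row in the group

Corrected query:
SELECT location FROM sensors GROUP BY location HAVING MIN(reading) > (SELECT AVG(reading) FROM sensors)

Result:
(no rows)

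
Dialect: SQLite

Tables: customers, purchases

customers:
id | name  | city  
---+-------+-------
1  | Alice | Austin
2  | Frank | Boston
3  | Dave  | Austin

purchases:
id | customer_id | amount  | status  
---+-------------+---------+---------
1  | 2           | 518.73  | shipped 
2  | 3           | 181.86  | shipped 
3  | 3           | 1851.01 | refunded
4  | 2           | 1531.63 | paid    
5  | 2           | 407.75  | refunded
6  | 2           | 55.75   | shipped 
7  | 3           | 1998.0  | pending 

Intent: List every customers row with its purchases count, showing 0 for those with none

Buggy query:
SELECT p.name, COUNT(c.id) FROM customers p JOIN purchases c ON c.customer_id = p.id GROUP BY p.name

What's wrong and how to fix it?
Bug: An inner join excludes parents with zero children

Fix: Use LEFT JOIN so parents without children still appear (COUNT(c.id) gives 0)

Corrected query:
SELECT p.name, COUNT(c.id) FROM customers p LEFT JOIN purchases c ON c.customer_id = p.id GROUP BY p.name

Result:
name  | COUNT(c.id)
------+------------
Alice | 0          
Dave  | 3          
Frank | 4          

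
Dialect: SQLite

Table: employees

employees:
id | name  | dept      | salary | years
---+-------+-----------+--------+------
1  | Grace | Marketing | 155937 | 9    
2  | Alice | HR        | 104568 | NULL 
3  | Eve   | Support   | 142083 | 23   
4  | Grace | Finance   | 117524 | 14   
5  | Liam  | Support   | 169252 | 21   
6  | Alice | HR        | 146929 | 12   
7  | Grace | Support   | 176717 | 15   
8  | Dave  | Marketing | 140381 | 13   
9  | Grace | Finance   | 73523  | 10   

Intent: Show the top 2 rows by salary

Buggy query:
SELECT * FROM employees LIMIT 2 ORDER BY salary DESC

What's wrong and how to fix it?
Bug: ORDER BY cannot follow LIMIT; LIMIT is the final clause

Fix: Swap the clauses: ORDER BY first, then LIMIT

Corrected query:
SELECT * FROM employees ORDER BY salary DESC LIMIT 2

Result:
id | name  | dept    | salary | years
---+-------+---------+--------+------
7  | Grace | Support | 176717 | 15   
5  | Liam  | Support | 169252 | 21   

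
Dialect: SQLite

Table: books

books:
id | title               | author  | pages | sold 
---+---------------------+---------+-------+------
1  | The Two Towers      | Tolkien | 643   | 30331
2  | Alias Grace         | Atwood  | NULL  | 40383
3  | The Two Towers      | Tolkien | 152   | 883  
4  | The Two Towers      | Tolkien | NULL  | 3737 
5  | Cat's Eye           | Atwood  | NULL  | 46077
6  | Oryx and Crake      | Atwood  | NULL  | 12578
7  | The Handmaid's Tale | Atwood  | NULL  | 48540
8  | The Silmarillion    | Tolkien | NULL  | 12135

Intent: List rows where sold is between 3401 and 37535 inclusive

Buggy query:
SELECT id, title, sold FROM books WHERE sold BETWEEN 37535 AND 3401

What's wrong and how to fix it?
Bug: The bounds are reversed; BETWEEN a AND b requires a <= b to match anything

Fix: Write BETWEEN 3401 AND 37535

Corrected query:
SELECT id, title, sold FROM books WHERE sold BETWEEN 3401 AND 37535

Result:
id | title            | sold 
---+------------------+------
1  | The Two Towers   | 30331
4  | The Two Towers   | 3737 
6  | Oryx and Crake   | 12578
8  | The Silmarillion | 12135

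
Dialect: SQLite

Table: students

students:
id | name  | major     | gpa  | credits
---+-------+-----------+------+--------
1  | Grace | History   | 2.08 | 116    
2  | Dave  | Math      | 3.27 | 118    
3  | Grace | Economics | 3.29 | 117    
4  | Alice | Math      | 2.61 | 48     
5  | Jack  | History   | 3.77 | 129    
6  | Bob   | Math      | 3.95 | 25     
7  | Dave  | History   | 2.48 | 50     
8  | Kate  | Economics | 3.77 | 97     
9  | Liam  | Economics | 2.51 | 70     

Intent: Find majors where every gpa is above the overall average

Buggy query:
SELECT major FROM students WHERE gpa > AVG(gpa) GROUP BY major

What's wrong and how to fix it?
Bug: AVG() is an aggregate; it can't sit directly in WHERE

Fix: Use a subquery for AVG and a HAVING MIN(...) filter so the condition holds for every row in the group

Corrected query:
SELECT major FROM students GROUP BY major HAVING MIN(gpa) > (SELECT AVG(gpa) FROM students)

Result:
(no rows)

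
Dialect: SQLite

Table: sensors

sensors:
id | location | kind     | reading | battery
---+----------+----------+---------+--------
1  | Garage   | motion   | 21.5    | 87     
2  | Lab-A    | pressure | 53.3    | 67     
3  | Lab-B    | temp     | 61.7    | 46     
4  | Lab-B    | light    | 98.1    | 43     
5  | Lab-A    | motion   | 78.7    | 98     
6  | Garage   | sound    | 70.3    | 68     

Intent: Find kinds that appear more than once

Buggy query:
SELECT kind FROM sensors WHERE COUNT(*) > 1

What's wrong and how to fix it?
Bug: COUNT(*) is an aggregate and cannot be used in WHERE

Fix: GROUP BY kind, then filter groups with HAVING COUNT(*) > 1

Corrected query:
SELECT kind FROM sensors GROUP BY kind HAVING COUNT(*) > 1

Result:
kind  
------
motion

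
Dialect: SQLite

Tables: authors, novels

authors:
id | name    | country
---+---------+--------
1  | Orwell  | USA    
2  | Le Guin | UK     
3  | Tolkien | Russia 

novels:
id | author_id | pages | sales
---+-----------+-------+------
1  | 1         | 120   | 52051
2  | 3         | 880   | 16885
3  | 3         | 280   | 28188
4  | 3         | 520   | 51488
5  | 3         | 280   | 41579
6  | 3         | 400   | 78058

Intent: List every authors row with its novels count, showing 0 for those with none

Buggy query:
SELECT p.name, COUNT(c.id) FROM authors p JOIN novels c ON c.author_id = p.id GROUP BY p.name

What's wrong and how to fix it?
Bug: INNER JOIN drops authors rows that have no matching novels rows

Fix: Switch to LEFT JOIN to retain unmatched parent rows

Corrected query:
SELECT p.name, COUNT(c.id) FROM authors p LEFT JOIN novels c ON c.author_id = p.id GROUP BY p.name

Result:
name    | COUNT(c.id)
--------+------------
Le Guin | 0          
Orwell  | 1          
Tolkien | 5          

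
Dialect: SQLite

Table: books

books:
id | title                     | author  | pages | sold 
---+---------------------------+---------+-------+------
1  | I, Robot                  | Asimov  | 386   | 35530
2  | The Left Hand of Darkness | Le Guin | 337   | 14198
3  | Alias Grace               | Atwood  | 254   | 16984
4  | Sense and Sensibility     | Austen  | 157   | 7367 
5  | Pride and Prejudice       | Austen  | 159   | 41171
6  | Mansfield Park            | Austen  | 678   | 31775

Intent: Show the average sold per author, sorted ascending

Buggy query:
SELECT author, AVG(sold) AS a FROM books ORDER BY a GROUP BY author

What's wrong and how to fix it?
Bug: ORDER BY appears before GROUP BY; SQL clause order requires GROUP BY first

Fix: Move ORDER BY to the end, after GROUP BY

Corrected query:
SELECT author, AVG(sold) AS a FROM books GROUP BY author ORDER BY a

Result:
author  | a    
--------+------
Le Guin | 14198
Atwood  | 16984
Austen  | 26771
Asimov  | 35530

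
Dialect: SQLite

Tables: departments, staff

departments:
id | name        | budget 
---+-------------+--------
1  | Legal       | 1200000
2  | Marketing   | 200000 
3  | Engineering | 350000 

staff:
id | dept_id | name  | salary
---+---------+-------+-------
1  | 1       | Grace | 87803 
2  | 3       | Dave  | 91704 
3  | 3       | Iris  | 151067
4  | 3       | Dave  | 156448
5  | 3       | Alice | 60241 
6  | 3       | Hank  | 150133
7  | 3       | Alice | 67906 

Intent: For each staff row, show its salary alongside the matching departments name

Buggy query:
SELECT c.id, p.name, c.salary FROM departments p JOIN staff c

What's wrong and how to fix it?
Bug: Missing join condition: each staff row is matched to all departments rows instead of just its own

Fix: Specify the join condition linking the foreign key to the parent id

Corrected query:
SELECT c.id, p.name, c.salary FROM departments p JOIN staff c ON c.dept_id = p.id

Result:
id | name        | salary
---+-------------+-------
1  | Legal       | 87803 
2  | Engineering | 91704 
3  | Engineering | 151067
4  | Engineering | 156448
5  | Engineering | 60241 
6  | Engineering | 150133
7  | Engineering | 67906 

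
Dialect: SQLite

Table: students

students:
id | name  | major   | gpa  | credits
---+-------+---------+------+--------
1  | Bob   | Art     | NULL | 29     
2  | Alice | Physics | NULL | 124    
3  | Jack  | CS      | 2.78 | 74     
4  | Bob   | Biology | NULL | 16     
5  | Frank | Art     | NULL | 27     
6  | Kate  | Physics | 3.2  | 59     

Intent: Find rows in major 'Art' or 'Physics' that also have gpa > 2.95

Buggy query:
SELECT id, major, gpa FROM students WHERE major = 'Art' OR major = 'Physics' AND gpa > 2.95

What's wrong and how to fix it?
Bug: AND binds tighter than OR, so this parses as major = 'Art' OR (major = 'Physics' AND gpa > 2.95)

Fix: Add parentheses around the OR so the AND applies to both alternatives

Corrected query:
SELECT id, major, gpa FROM students WHERE (major = 'Art' OR major = 'Physics') AND gpa > 2.95

Result:
id | major   | gpa
---+---------+----
6  | Physics | 3.2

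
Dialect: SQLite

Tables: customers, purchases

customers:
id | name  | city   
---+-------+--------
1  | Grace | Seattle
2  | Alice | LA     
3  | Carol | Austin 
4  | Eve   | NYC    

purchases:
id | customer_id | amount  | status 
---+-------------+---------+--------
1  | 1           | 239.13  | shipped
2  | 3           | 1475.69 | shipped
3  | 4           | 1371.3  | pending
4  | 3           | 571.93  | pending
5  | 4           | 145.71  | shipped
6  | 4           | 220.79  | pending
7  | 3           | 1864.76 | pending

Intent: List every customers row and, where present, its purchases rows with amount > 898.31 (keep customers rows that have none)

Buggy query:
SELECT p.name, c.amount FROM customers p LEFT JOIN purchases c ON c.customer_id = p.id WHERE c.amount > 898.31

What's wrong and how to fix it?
Bug: Filtering c.amount in WHERE discards the NULL rows produced by LEFT JOIN, turning it into an inner join

Fix: Move the right-table condition into the ON clause so unmatched parents are kept

Corrected query:
SELECT p.name, c.amount FROM customers p LEFT JOIN purchases c ON c.customer_id = p.id AND c.amount > 898.31

Result:
name  | amount 
------+--------
Grace | NULL   
Alice | NULL   
Carol | 1475.69
Carol | 1864.76
Eve   | 1371.3 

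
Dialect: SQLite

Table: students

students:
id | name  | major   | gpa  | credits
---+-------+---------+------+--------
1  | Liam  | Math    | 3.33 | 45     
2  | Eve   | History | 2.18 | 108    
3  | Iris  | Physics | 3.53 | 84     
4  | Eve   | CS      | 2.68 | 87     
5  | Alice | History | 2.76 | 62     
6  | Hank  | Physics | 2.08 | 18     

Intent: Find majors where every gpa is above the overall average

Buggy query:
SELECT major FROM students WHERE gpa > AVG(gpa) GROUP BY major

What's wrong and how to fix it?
Bug: AVG() is an aggregate; it can't sit directly in WHERE

Fix: Compute the overall average in a scalar subquery and compare each group's MIN against it in HAVING

Corrected query:
SELECT major FROM students GROUP BY major HAVING MIN(gpa) > (SELECT AVG(gpa) FROM students)

Result:
major
-----
Math 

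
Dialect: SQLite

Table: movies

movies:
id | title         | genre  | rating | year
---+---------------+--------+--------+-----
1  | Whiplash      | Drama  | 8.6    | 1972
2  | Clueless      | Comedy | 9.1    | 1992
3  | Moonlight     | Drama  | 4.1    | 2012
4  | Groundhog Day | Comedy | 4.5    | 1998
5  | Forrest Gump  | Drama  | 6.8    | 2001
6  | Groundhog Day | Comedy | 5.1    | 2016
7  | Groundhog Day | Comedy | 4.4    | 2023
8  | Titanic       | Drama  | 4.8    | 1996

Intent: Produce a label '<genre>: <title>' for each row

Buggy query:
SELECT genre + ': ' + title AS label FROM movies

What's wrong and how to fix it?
Bug: '+' is numeric addition; on text columns SQLite converts them to 0 instead of concatenating

Fix: Replace + with || to concatenate text

Corrected query:
SELECT genre || ': ' || title AS label FROM movies

Result:
label                
---------------------
Drama: Whiplash      
Comedy: Clueless     
Drama: Moonlight     
Comedy: Groundhog Day
Drama: Forrest Gump  
Comedy: Groundhog Day
Comedy: Groundhog Day
Drama: Titanic       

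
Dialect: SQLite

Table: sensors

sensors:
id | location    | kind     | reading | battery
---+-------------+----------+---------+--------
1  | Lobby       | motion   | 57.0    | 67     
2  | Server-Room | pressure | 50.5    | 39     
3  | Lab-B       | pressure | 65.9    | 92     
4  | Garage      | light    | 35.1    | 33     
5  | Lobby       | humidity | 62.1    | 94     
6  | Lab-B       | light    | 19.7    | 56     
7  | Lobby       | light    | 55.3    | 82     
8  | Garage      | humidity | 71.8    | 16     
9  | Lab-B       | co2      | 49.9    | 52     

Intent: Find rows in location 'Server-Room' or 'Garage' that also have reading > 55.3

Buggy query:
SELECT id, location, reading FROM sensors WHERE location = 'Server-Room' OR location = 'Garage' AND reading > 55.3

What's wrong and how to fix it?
Bug: Without parentheses, AND is evaluated before OR, so the reading filter only applies to the 'Garage' branch

Fix: Add parentheses around the OR so the AND applies to both alternatives

Corrected query:
SELECT id, location, reading FROM sensors WHERE (location = 'Server-Room' OR location = 'Garage') AND reading > 55.3

Result:
id | location | reading
---+----------+--------
8  | Garage   | 71.8   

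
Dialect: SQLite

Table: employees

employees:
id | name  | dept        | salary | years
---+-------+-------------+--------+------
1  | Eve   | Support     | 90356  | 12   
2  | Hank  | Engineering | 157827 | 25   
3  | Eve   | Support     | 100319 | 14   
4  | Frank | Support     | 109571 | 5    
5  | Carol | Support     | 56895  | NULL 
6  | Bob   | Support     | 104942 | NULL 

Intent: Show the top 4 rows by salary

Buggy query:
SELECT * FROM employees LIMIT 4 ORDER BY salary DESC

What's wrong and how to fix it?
Bug: ORDER BY cannot follow LIMIT; LIMIT is the final clause

Fix: Swap the clauses: ORDER BY first, then LIMIT

Corrected query:
SELECT * FROM employees ORDER BY salary DESC LIMIT 4

Result:
id | name  | dept        | salary | years
---+-------+-------------+--------+------
2  | Hank  | Engineering | 157827 | 25   
4  | Frank | Support     | 109571 | 5    
6  | Bob   | Support     | 104942 | NULL 
3  | Eve   | Support     | 100319 | 14   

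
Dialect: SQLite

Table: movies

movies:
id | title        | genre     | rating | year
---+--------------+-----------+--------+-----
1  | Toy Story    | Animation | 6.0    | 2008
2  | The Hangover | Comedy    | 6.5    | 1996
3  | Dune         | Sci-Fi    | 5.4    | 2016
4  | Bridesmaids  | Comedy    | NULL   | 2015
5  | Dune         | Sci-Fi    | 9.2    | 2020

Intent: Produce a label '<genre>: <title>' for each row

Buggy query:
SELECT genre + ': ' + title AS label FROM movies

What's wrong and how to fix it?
Bug: SQLite uses || for string concatenation; + coerces text to numbers (yielding 0)

Fix: Use the || operator for string concatenation

Corrected query:
SELECT genre || ': ' || title AS label FROM movies

Result:
label               
--------------------
Animation: Toy Story
Comedy: The Hangover
Sci-Fi: Dune        
Comedy: Bridesmaids 
Sci-Fi: Dune        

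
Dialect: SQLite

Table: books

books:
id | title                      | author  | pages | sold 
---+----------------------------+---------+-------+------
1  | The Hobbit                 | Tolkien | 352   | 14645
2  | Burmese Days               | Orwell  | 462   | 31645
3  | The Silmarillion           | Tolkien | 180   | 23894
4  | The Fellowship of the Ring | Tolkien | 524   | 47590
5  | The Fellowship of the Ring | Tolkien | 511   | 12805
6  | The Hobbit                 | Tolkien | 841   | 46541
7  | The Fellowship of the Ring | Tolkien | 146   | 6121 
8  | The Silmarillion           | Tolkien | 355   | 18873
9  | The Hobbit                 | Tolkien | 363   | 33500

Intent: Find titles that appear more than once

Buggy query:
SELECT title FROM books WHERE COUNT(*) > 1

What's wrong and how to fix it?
Bug: WHERE can't reference COUNT(*); aggregates are computed after WHERE

Fix: Group first, then use HAVING for the count condition

Corrected query:
SELECT title FROM books GROUP BY title HAVING COUNT(*) > 1

Result:
title                     
--------------------------
The Fellowship of the Ring
The Hobbit                
The Silmarillion          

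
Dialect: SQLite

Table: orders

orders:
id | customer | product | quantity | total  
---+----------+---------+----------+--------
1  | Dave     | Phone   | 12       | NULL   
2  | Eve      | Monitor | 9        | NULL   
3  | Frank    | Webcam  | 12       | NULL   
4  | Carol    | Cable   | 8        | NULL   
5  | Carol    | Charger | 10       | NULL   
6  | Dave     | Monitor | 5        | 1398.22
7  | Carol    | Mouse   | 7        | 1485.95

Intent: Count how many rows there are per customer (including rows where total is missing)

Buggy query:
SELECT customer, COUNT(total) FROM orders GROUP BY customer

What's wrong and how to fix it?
Bug: COUNT(column) counts non-NULL values only; rows with NULL total aren't counted

Fix: Replace COUNT(total) with COUNT(*)

Corrected query:
SELECT customer, COUNT(*) FROM orders GROUP BY customer

Result:
customer | COUNT(*)
---------+---------
Carol    | 3       
Dave     | 2       
Eve      | 1       
Frank    | 1       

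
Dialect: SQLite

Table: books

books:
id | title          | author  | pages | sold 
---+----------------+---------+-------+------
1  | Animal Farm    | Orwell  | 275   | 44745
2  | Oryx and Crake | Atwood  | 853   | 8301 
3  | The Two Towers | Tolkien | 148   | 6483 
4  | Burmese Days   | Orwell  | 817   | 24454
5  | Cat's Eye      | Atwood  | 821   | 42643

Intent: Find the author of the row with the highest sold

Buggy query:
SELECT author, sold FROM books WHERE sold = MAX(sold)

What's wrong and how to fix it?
Bug: MAX(sold) is an aggregate and cannot be used directly in WHERE

Fix: Wrap MAX in a scalar subquery so WHERE compares against a single value

Corrected query:
SELECT author, sold FROM books WHERE sold = (SELECT MAX(sold) FROM books)

Result:
author | sold 
-------+------
Orwell | 44745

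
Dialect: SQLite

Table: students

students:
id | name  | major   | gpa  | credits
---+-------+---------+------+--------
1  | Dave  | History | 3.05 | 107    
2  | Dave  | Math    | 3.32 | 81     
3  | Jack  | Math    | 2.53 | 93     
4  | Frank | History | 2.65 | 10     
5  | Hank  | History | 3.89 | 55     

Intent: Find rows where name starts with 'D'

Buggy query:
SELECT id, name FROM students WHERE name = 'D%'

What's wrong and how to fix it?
Bug: Wildcards only work with LIKE; '=' treats '%' as a literal character

Fix: Use LIKE for wildcard pattern matching

Corrected query:
SELECT id, name FROM students WHERE name LIKE 'D%'

Result:
id | name
---+-----
1  | Dave
2  | Dave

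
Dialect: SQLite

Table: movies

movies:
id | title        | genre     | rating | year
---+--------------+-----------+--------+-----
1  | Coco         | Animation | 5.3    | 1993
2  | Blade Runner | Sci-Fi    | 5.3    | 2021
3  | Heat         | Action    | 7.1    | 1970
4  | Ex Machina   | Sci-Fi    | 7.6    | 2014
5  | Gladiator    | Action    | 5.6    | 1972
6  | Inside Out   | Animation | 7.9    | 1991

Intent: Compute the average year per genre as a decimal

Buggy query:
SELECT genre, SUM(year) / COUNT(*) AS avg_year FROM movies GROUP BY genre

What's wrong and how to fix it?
Bug: SUM(year) and COUNT(*) are both integers; the division truncates the fractional part

Fix: Multiply by 1.0 (or CAST to REAL) to force floating-point division

Corrected query:
SELECT genre, SUM(year) * 1.0 / COUNT(*) AS avg_year FROM movies GROUP BY genre

Result:
genre     | avg_year
----------+---------
Action    | 1971    
Animation | 1992    
Sci-Fi    | 2017.5  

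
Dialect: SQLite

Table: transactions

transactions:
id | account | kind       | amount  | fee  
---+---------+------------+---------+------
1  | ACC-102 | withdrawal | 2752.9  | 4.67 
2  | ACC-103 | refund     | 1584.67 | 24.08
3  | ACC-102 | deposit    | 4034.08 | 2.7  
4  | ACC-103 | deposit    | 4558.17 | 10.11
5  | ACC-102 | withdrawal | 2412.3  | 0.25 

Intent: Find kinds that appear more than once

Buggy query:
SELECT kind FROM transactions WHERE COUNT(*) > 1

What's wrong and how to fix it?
Bug: WHERE can't reference COUNT(*); aggregates are computed after WHERE

Fix: Group first, then use HAVING for the count condition

Corrected query:
SELECT kind FROM transactions GROUP BY kind HAVING COUNT(*) > 1

Result:
kind      
----------
deposit   
withdrawal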